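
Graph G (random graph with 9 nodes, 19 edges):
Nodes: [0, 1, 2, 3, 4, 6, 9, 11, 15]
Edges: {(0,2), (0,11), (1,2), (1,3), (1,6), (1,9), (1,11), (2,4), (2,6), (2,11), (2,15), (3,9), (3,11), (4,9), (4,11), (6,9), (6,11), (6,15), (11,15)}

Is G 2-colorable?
The clique on vertices [1, 2, 6, 11] has size 4 > 2, so it alone needs 4 colors.

No, G is not 2-colorable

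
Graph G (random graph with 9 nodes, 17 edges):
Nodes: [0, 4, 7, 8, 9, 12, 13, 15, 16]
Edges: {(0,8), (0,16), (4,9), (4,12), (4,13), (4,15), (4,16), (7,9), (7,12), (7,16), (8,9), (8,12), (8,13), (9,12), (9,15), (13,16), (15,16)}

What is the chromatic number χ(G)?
χ(G) = 3

Clique number ω(G) = 3 (lower bound: χ ≥ ω).
The clique on [8, 9, 12] has size 3, forcing χ ≥ 3, and the coloring below uses 3 colors, so χ(G) = 3.
A valid 3-coloring: color 1: [9, 16]; color 2: [4, 7, 8]; color 3: [0, 12, 13, 15].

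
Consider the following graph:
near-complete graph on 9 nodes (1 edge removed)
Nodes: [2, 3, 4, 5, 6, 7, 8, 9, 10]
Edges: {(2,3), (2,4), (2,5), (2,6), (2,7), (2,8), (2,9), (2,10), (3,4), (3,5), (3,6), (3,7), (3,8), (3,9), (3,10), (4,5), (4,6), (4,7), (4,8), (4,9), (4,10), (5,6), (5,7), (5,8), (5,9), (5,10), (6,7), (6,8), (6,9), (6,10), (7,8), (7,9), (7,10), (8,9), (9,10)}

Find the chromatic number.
Clique number ω(G) = 8 (lower bound: χ ≥ ω).
The clique on [2, 3, 4, 5, 6, 7, 8, 9] has size 8, forcing χ ≥ 8, and the coloring below uses 8 colors, so χ(G) = 8.
A valid 8-coloring: color 1: [4]; color 2: [2]; color 3: [6]; color 4: [3]; color 5: [9]; color 6: [7]; color 7: [5]; color 8: [8, 10].

χ(G) = 8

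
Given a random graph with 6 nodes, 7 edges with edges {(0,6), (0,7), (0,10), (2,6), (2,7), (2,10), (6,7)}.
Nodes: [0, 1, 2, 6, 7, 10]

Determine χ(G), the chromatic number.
Clique number ω(G) = 3 (lower bound: χ ≥ ω).
The clique on [0, 6, 7] has size 3, forcing χ ≥ 3, and the coloring below uses 3 colors, so χ(G) = 3.
A valid 3-coloring: color 1: [1, 6, 10]; color 2: [7]; color 3: [0, 2].

χ(G) = 3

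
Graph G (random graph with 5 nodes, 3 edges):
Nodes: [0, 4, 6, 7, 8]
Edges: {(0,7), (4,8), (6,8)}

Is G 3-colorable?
Yes, G is 3-colorable

A valid 3-coloring: color 1: [0, 8]; color 2: [4, 6, 7].
(χ(G) = 2 ≤ 3.)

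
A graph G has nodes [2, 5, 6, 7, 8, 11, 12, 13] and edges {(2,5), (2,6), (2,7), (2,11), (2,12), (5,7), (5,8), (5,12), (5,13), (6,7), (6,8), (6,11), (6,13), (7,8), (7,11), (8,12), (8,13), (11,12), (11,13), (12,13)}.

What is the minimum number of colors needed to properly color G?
Clique number ω(G) = 4 (lower bound: χ ≥ ω).
The clique on [5, 8, 12, 13] has size 4, forcing χ ≥ 4, and the coloring below uses 4 colors, so χ(G) = 4.
A valid 4-coloring: color 1: [2, 13]; color 2: [8, 11]; color 3: [5, 6]; color 4: [7, 12].

χ(G) = 4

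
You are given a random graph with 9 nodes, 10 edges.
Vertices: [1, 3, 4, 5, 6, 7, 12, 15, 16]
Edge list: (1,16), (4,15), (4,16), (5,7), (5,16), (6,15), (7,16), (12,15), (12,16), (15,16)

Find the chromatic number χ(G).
Clique number ω(G) = 3 (lower bound: χ ≥ ω).
The clique on [12, 15, 16] has size 3, forcing χ ≥ 3, and the coloring below uses 3 colors, so χ(G) = 3.
A valid 3-coloring: color 1: [3, 6, 16]; color 2: [1, 5, 15]; color 3: [4, 7, 12].

χ(G) = 3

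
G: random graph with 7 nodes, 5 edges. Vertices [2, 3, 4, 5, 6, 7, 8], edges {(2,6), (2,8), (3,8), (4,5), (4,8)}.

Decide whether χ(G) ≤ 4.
Yes, G is 4-colorable

A valid 4-coloring: color 1: [5, 6, 7, 8]; color 2: [2, 3, 4].
(χ(G) = 2 ≤ 4.)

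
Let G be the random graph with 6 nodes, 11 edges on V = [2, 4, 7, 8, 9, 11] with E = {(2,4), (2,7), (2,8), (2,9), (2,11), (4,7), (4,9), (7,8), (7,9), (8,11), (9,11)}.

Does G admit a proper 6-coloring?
A valid 6-coloring: color 1: [2]; color 2: [7, 11]; color 3: [8, 9]; color 4: [4].
(χ(G) = 4 ≤ 6.)

Yes, G is 6-colorable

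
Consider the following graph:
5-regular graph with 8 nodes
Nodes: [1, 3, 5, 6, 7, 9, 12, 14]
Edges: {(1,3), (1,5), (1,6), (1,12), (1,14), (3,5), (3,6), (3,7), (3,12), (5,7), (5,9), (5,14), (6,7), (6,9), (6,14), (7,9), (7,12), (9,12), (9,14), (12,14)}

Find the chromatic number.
Clique number ω(G) = 3 (lower bound: χ ≥ ω).
Odd cycle [3, 7, 9, 14, 1] needs 3 colors (χ ≥ 3).
Vertex 5 is adjacent to every vertex of [1, 3, 7, 9, 14], which already need 3 colors among themselves, so 5 needs a new color (χ ≥ 4).
The coloring below uses 4 colors, so χ(G) = 4.
A valid 4-coloring: color 1: [5, 6, 12]; color 2: [7, 14]; color 3: [1, 9]; color 4: [3].

χ(G) = 4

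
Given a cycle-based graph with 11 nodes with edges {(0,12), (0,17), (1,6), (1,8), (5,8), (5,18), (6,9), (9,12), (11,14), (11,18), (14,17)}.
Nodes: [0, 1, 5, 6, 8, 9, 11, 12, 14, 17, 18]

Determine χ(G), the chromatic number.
Clique number ω(G) = 2 (lower bound: χ ≥ ω).
Odd cycle [18, 11, 14, 17, 0, 12, 9, 6, 1, 8, 5] needs 3 colors (χ ≥ 3).
The coloring below uses 3 colors, so χ(G) = 3.
A valid 3-coloring: color 1: [0, 8, 9, 14, 18]; color 2: [5, 6, 11, 12, 17]; color 3: [1].

χ(G) = 3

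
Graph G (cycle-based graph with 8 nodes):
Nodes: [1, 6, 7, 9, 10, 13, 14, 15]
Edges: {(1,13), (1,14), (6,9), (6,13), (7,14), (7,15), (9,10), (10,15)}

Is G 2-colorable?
Yes, G is 2-colorable

A valid 2-coloring: color 1: [1, 6, 7, 10]; color 2: [9, 13, 14, 15].
(χ(G) = 2 ≤ 2.)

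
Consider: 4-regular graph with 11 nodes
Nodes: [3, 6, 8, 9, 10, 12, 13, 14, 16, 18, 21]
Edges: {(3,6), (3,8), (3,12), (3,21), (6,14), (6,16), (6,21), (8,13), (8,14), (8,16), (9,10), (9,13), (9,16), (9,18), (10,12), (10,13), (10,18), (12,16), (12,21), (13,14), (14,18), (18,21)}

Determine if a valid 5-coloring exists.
A valid 5-coloring: color 1: [6, 12, 13, 18]; color 2: [8, 10, 21]; color 3: [3, 9, 14]; color 4: [16].
(χ(G) = 3 ≤ 5.)

Yes, G is 5-colorable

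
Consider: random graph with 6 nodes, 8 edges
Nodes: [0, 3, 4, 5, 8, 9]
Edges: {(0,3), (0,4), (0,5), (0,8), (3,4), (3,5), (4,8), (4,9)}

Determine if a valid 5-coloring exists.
Yes, G is 5-colorable

A valid 5-coloring: color 1: [0, 9]; color 2: [4, 5]; color 3: [3, 8].
(χ(G) = 3 ≤ 5.)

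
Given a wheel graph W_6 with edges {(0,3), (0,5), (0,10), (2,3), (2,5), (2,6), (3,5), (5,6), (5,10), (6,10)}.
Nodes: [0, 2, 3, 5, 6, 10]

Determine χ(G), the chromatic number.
χ(G) = 4

Clique number ω(G) = 3 (lower bound: χ ≥ ω).
Odd cycle [10, 0, 3, 2, 6] needs 3 colors (χ ≥ 3).
Vertex 5 is adjacent to every vertex of [0, 2, 3, 6, 10], which already need 3 colors among themselves, so 5 needs a new color (χ ≥ 4).
The coloring below uses 4 colors, so χ(G) = 4.
A valid 4-coloring: color 1: [5]; color 2: [2, 10]; color 3: [0, 6]; color 4: [3].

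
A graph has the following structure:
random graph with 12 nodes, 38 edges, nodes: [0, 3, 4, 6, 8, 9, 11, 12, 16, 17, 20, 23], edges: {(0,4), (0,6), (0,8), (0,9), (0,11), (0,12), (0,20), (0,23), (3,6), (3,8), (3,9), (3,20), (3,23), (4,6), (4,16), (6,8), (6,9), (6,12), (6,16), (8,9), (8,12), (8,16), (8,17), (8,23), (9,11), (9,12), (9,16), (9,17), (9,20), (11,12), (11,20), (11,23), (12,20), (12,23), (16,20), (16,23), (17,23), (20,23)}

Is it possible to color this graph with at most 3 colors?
No, G is not 3-colorable

The clique on vertices [0, 6, 8, 9, 12] has size 5 > 3, so it alone needs 5 colors.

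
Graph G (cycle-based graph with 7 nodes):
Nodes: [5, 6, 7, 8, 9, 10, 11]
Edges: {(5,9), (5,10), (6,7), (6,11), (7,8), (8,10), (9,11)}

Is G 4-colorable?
Yes, G is 4-colorable

A valid 4-coloring: color 1: [7, 10, 11]; color 2: [5, 6, 8]; color 3: [9].
(χ(G) = 3 ≤ 4.)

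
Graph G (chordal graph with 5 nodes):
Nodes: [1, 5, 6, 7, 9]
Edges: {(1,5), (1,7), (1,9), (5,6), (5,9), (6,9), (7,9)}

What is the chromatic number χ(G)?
χ(G) = 3

Clique number ω(G) = 3 (lower bound: χ ≥ ω).
The clique on [1, 5, 9] has size 3, forcing χ ≥ 3, and the coloring below uses 3 colors, so χ(G) = 3.
A valid 3-coloring: color 1: [9]; color 2: [1, 6]; color 3: [5, 7].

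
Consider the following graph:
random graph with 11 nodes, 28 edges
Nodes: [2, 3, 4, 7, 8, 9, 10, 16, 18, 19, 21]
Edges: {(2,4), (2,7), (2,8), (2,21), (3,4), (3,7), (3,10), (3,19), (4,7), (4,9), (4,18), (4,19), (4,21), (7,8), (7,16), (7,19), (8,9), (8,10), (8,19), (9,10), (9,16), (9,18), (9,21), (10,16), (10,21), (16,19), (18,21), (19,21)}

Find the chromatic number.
Clique number ω(G) = 4 (lower bound: χ ≥ ω).
The clique on [3, 4, 7, 19] has size 4, forcing χ ≥ 4, and the coloring below uses 4 colors, so χ(G) = 4.
A valid 4-coloring: color 1: [4, 10]; color 2: [2, 9, 19]; color 3: [7, 21]; color 4: [3, 8, 16, 18].

χ(G) = 4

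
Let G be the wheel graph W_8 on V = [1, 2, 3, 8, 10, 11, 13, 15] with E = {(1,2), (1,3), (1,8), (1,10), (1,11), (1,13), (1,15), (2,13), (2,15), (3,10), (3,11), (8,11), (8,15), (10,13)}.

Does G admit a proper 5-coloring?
A valid 5-coloring: color 1: [1]; color 2: [3, 8, 13]; color 3: [10, 11, 15]; color 4: [2].
(χ(G) = 4 ≤ 5.)

Yes, G is 5-colorable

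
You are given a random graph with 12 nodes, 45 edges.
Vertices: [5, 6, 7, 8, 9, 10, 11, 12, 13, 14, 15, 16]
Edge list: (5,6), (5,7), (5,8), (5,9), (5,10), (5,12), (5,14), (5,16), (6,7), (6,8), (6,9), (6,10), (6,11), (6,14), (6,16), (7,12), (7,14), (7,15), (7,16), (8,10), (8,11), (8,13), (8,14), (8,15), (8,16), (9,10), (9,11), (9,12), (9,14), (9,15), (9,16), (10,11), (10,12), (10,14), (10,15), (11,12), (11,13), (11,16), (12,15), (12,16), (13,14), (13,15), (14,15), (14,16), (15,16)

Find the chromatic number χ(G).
Clique number ω(G) = 5 (lower bound: χ ≥ ω).
The clique on [5, 6, 8, 14, 16] has size 5, forcing χ ≥ 5, and the coloring below uses 5 colors, so χ(G) = 5.
A valid 5-coloring: color 1: [12, 14]; color 2: [10, 13, 16]; color 3: [7, 8, 9]; color 4: [5, 11, 15]; color 5: [6].

χ(G) = 5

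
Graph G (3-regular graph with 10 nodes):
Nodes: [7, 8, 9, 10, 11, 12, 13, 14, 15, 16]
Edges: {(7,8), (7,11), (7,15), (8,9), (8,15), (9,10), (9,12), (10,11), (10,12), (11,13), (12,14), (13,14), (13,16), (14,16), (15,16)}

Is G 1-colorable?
The clique on vertices [7, 8, 15] has size 3 > 1, so it alone needs 3 colors.

No, G is not 1-colorable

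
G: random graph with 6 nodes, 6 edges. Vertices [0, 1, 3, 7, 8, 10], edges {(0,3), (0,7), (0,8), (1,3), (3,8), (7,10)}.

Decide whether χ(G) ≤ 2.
No, G is not 2-colorable

The clique on vertices [0, 3, 8] has size 3 > 2, so it alone needs 3 colors.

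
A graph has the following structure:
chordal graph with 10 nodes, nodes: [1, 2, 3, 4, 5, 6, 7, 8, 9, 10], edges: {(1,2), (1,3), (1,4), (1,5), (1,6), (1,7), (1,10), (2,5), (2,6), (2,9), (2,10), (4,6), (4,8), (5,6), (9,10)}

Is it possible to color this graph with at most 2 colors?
The clique on vertices [1, 2, 5, 6] has size 4 > 2, so it alone needs 4 colors.

No, G is not 2-colorable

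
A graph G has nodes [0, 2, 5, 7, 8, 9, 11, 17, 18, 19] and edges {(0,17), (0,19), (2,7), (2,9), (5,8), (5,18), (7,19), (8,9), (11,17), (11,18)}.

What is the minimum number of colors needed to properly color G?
Clique number ω(G) = 2 (lower bound: χ ≥ ω).
The graph is bipartite (no odd cycle), so 2 colors suffice: χ(G) = 2.
A valid 2-coloring: color 1: [0, 5, 7, 9, 11]; color 2: [2, 8, 17, 18, 19].

χ(G) = 2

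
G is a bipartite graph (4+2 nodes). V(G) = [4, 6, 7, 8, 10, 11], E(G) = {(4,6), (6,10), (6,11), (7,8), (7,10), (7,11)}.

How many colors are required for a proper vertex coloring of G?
Clique number ω(G) = 2 (lower bound: χ ≥ ω).
The graph is bipartite (no odd cycle), so 2 colors suffice: χ(G) = 2.
A valid 2-coloring: color 1: [6, 7]; color 2: [4, 8, 10, 11].

χ(G) = 2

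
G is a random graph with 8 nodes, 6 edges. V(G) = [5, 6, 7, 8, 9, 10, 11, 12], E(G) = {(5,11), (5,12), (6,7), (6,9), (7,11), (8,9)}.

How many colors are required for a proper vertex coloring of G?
χ(G) = 2

Clique number ω(G) = 2 (lower bound: χ ≥ ω).
The graph is bipartite (no odd cycle), so 2 colors suffice: χ(G) = 2.
A valid 2-coloring: color 1: [6, 8, 10, 11, 12]; color 2: [5, 7, 9].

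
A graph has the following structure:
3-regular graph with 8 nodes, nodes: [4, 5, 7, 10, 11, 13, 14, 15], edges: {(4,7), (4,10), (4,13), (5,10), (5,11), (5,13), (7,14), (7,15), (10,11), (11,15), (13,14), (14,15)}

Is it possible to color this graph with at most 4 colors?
A valid 4-coloring: color 1: [10, 13, 15]; color 2: [4, 5, 14]; color 3: [7, 11].
(χ(G) = 3 ≤ 4.)

Yes, G is 4-colorable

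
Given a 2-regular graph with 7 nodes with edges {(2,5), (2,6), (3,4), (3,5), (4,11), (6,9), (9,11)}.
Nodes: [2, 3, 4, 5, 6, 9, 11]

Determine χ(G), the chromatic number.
Clique number ω(G) = 2 (lower bound: χ ≥ ω).
Odd cycle [6, 9, 11, 4, 3, 5, 2] needs 3 colors (χ ≥ 3).
The coloring below uses 3 colors, so χ(G) = 3.
A valid 3-coloring: color 1: [4, 5, 6]; color 2: [2, 3, 11]; color 3: [9].

χ(G) = 3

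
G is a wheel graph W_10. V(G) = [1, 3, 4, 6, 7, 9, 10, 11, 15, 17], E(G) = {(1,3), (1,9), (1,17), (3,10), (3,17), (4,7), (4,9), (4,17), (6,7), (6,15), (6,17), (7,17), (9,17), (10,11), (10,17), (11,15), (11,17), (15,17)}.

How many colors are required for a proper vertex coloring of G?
Clique number ω(G) = 3 (lower bound: χ ≥ ω).
Odd cycle [6, 15, 11, 10, 3, 1, 9, 4, 7] needs 3 colors (χ ≥ 3).
Vertex 17 is adjacent to every vertex of [1, 3, 4, 6, 7, 9, 10, 11, 15], which already need 3 colors among themselves, so 17 needs a new color (χ ≥ 4).
The coloring below uses 4 colors, so χ(G) = 4.
A valid 4-coloring: color 1: [17]; color 2: [3, 4, 6, 11]; color 3: [1, 7, 10, 15]; color 4: [9].

χ(G) = 4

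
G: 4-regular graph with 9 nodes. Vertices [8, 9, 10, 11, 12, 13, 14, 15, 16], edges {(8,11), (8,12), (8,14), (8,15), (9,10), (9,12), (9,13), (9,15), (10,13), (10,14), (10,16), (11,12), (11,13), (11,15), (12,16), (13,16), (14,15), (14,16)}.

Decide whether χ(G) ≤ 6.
Yes, G is 6-colorable

A valid 6-coloring: color 1: [10, 12, 15]; color 2: [8, 9, 16]; color 3: [13, 14]; color 4: [11].
(χ(G) = 4 ≤ 6.)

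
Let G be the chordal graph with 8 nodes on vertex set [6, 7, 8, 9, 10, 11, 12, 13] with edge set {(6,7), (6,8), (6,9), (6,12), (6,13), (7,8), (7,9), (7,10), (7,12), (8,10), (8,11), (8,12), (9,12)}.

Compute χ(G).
χ(G) = 4

Clique number ω(G) = 4 (lower bound: χ ≥ ω).
The clique on [6, 7, 8, 12] has size 4, forcing χ ≥ 4, and the coloring below uses 4 colors, so χ(G) = 4.
A valid 4-coloring: color 1: [6, 10, 11]; color 2: [7, 13]; color 3: [8, 9]; color 4: [12].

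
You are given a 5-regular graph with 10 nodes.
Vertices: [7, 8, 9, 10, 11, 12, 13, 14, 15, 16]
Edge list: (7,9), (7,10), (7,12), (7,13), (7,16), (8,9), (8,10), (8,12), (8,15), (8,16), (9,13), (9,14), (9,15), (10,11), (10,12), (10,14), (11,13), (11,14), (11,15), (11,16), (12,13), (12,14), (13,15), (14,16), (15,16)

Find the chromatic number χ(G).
χ(G) = 4

Clique number ω(G) = 3 (lower bound: χ ≥ ω).
Odd cycle [16, 11, 13, 9, 8] needs 3 colors (χ ≥ 3).
Vertex 15 is adjacent to every vertex of [8, 9, 11, 13, 16], which already need 3 colors among themselves, so 15 needs a new color (χ ≥ 4).
The coloring below uses 4 colors, so χ(G) = 4.
A valid 4-coloring: color 1: [9, 11, 12]; color 2: [7, 14, 15]; color 3: [8, 13]; color 4: [10, 16].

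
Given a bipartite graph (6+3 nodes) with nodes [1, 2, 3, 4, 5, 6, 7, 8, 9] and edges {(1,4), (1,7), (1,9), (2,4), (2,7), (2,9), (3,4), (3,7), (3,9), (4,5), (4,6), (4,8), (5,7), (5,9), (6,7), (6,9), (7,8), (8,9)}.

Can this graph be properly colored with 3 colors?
A valid 3-coloring: color 1: [4, 7, 9]; color 2: [1, 2, 3, 5, 6, 8].
(χ(G) = 2 ≤ 3.)

Yes, G is 3-colorable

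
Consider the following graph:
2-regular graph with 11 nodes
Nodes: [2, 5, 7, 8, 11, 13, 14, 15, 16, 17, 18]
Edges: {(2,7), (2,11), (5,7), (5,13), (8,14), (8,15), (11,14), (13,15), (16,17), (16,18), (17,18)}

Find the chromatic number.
χ(G) = 3

Clique number ω(G) = 3 (lower bound: χ ≥ ω).
The clique on [16, 17, 18] has size 3, forcing χ ≥ 3, and the coloring below uses 3 colors, so χ(G) = 3.
A valid 3-coloring: color 1: [7, 8, 11, 13, 18]; color 2: [2, 5, 14, 15, 16]; color 3: [17].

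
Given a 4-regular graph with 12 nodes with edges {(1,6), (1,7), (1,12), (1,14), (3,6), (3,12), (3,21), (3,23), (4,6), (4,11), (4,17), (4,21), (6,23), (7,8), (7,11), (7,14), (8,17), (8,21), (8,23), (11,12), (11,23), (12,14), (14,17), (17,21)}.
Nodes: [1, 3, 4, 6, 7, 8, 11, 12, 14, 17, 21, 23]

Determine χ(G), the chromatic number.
χ(G) = 3

Clique number ω(G) = 3 (lower bound: χ ≥ ω).
The clique on [1, 12, 14] has size 3, forcing χ ≥ 3, and the coloring below uses 3 colors, so χ(G) = 3.
A valid 3-coloring: color 1: [1, 3, 4, 8]; color 2: [6, 11, 14, 21]; color 3: [7, 12, 17, 23].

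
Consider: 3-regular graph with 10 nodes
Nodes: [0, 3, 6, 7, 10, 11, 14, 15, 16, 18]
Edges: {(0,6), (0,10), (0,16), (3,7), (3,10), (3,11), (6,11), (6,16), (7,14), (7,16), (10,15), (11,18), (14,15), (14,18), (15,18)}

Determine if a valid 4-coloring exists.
A valid 4-coloring: color 1: [6, 7, 15]; color 2: [10, 11, 14, 16]; color 3: [0, 3, 18].
(χ(G) = 3 ≤ 4.)

Yes, G is 4-colorable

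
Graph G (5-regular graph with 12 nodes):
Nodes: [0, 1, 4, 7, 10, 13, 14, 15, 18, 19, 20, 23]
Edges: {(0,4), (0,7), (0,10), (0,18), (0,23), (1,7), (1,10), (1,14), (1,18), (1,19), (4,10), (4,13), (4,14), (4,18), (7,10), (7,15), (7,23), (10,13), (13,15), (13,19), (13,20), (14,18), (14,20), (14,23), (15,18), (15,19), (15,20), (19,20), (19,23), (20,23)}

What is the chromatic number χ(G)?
Clique number ω(G) = 4 (lower bound: χ ≥ ω).
The clique on [13, 15, 19, 20] has size 4, forcing χ ≥ 4, and the coloring below uses 4 colors, so χ(G) = 4.
A valid 4-coloring: color 1: [1, 13, 23]; color 2: [10, 18, 19]; color 3: [0, 14, 15]; color 4: [4, 7, 20].

χ(G) = 4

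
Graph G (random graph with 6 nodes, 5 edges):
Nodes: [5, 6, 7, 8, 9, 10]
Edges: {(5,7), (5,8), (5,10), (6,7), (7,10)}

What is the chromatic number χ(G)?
χ(G) = 3

Clique number ω(G) = 3 (lower bound: χ ≥ ω).
The clique on [5, 7, 10] has size 3, forcing χ ≥ 3, and the coloring below uses 3 colors, so χ(G) = 3.
A valid 3-coloring: color 1: [5, 6, 9]; color 2: [7, 8]; color 3: [10].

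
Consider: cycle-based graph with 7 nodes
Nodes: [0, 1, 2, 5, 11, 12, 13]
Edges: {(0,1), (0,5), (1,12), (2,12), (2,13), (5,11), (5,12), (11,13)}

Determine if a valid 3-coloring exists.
A valid 3-coloring: color 1: [1, 5, 13]; color 2: [0, 11, 12]; color 3: [2].
(χ(G) = 3 ≤ 3.)

Yes, G is 3-colorable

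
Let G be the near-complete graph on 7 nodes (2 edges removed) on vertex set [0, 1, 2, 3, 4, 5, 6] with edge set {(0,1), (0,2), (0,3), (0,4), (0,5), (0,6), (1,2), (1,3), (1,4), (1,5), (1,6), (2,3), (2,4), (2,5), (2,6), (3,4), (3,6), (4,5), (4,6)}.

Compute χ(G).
Clique number ω(G) = 6 (lower bound: χ ≥ ω).
The clique on [0, 1, 2, 3, 4, 6] has size 6, forcing χ ≥ 6, and the coloring below uses 6 colors, so χ(G) = 6.
A valid 6-coloring: color 1: [1]; color 2: [0]; color 3: [4]; color 4: [2]; color 5: [5, 6]; color 6: [3].

χ(G) = 6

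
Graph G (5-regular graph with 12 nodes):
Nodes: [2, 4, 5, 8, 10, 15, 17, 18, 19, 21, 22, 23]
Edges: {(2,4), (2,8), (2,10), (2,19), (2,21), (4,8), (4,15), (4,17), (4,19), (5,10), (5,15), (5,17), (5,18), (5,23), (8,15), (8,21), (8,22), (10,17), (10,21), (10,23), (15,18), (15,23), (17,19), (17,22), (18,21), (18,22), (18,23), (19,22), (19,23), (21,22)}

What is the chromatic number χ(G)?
Clique number ω(G) = 4 (lower bound: χ ≥ ω).
The clique on [5, 15, 18, 23] has size 4, forcing χ ≥ 4, and the coloring below uses 4 colors, so χ(G) = 4.
A valid 4-coloring: color 1: [4, 5, 22]; color 2: [8, 10, 18, 19]; color 3: [2, 15, 17]; color 4: [21, 23].

χ(G) = 4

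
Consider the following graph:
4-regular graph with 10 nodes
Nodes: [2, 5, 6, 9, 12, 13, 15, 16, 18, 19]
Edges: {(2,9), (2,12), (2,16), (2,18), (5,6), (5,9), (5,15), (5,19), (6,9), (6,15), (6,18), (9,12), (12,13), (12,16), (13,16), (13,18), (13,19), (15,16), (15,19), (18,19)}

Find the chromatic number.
Clique number ω(G) = 3 (lower bound: χ ≥ ω).
Suppose a proper 3-coloring c exists. The clique [2, 9, 12] takes 3 distinct colors; by symmetry let c(2) = 1, c(9) = 2, c(12) = 3.
- Vertex 16: neighbors [2, 12] already have colors [1, 3] ⇒ c(16) = 2.
- Vertex 13: neighbors [16, 12] already have colors [2, 3] ⇒ c(13) = 1.
- Vertex 5: neighbors [9] already have colors [2]; try each remaining color.
- Case c(5) = 1:
  - Vertex 6: neighbors [5, 9] already have colors [1, 2] ⇒ c(6) = 3.
  - Vertex 15: neighbors [5, 16, 6] already have colors [1, 2, 3] — all 3 colors blocked. Contradiction.
- Case c(5) = 3:
  - Vertex 6: neighbors [9, 5] already have colors [2, 3] ⇒ c(6) = 1.
  - Vertex 15: neighbors [6, 16, 5] already have colors [1, 2, 3] — all 3 colors blocked. Contradiction.
Every case ends in a contradiction, so G has no proper 3-coloring (χ ≥ 4).
The coloring below uses 4 colors, so χ(G) = 4.
A valid 4-coloring: color 1: [2, 5, 13]; color 2: [6, 12, 19]; color 3: [9, 15, 18]; color 4: [16].

χ(G) = 4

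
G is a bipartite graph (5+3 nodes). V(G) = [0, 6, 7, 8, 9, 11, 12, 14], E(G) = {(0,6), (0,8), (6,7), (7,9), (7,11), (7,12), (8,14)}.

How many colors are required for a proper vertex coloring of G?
Clique number ω(G) = 2 (lower bound: χ ≥ ω).
The graph is bipartite (no odd cycle), so 2 colors suffice: χ(G) = 2.
A valid 2-coloring: color 1: [0, 7, 14]; color 2: [6, 8, 9, 11, 12].

χ(G) = 2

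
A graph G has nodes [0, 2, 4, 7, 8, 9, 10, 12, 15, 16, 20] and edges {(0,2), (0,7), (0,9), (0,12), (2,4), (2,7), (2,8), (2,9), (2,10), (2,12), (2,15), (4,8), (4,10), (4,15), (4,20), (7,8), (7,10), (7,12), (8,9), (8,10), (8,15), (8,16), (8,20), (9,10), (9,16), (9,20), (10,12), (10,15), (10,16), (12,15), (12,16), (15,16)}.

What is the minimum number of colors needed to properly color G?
Clique number ω(G) = 5 (lower bound: χ ≥ ω).
The clique on [2, 4, 8, 10, 15] has size 5, forcing χ ≥ 5, and the coloring below uses 5 colors, so χ(G) = 5.
A valid 5-coloring: color 1: [8, 12]; color 2: [0, 10, 20]; color 3: [2, 16]; color 4: [7, 9, 15]; color 5: [4].

χ(G) = 5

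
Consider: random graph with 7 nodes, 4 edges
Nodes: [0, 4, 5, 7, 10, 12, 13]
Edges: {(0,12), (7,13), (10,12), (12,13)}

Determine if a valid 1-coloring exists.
Edge (0,12) forces its endpoints to differ, so 1 color is not enough.

No, G is not 1-colorable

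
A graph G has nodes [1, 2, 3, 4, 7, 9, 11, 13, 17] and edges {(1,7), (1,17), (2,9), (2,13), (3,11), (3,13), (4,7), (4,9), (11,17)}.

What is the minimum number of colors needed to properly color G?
χ(G) = 3

Clique number ω(G) = 2 (lower bound: χ ≥ ω).
Odd cycle [9, 4, 7, 1, 17, 11, 3, 13, 2] needs 3 colors (χ ≥ 3).
The coloring below uses 3 colors, so χ(G) = 3.
A valid 3-coloring: color 1: [7, 9, 13, 17]; color 2: [1, 2, 4, 11]; color 3: [3].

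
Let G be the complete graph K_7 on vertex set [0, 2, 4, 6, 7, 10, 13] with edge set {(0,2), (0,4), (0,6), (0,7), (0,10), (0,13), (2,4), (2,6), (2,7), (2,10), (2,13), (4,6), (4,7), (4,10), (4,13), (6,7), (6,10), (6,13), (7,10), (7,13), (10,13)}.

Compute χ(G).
χ(G) = 7

Clique number ω(G) = 7 (lower bound: χ ≥ ω).
The clique on [0, 2, 4, 6, 7, 10, 13] has size 7, forcing χ ≥ 7, and the coloring below uses 7 colors, so χ(G) = 7.
A valid 7-coloring: color 1: [7]; color 2: [10]; color 3: [13]; color 4: [4]; color 5: [6]; color 6: [2]; color 7: [0].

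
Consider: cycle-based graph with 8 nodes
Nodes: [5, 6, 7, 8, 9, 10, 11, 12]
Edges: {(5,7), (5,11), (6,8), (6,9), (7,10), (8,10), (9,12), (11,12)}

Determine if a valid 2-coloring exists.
A valid 2-coloring: color 1: [5, 6, 10, 12]; color 2: [7, 8, 9, 11].
(χ(G) = 2 ≤ 2.)

Yes, G is 2-colorable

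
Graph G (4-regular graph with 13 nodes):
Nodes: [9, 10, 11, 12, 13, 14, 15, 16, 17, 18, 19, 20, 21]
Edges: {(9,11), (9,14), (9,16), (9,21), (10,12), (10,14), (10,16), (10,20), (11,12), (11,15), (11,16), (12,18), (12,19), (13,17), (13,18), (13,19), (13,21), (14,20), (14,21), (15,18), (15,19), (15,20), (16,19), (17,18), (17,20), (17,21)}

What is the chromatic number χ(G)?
χ(G) = 3

Clique number ω(G) = 3 (lower bound: χ ≥ ω).
The clique on [9, 11, 16] has size 3, forcing χ ≥ 3, and the coloring below uses 3 colors, so χ(G) = 3.
A valid 3-coloring: color 1: [11, 18, 19, 20, 21]; color 2: [12, 13, 14, 15, 16]; color 3: [9, 10, 17].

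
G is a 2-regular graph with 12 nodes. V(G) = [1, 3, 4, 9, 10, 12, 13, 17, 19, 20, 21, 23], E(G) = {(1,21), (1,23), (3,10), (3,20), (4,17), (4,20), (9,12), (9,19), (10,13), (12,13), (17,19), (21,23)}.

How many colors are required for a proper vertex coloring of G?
Clique number ω(G) = 3 (lower bound: χ ≥ ω).
The clique on [1, 21, 23] has size 3, forcing χ ≥ 3, and the coloring below uses 3 colors, so χ(G) = 3.
A valid 3-coloring: color 1: [1, 9, 13, 17, 20]; color 2: [3, 4, 12, 19, 21]; color 3: [10, 23].

χ(G) = 3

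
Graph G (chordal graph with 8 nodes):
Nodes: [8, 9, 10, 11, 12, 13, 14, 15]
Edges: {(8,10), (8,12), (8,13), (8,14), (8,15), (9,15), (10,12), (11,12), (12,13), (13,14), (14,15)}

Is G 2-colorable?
No, G is not 2-colorable

The clique on vertices [8, 10, 12] has size 3 > 2, so it alone needs 3 colors.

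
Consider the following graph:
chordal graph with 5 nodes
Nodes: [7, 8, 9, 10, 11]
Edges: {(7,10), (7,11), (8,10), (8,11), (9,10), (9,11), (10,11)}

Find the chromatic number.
χ(G) = 3

Clique number ω(G) = 3 (lower bound: χ ≥ ω).
The clique on [8, 10, 11] has size 3, forcing χ ≥ 3, and the coloring below uses 3 colors, so χ(G) = 3.
A valid 3-coloring: color 1: [11]; color 2: [10]; color 3: [7, 8, 9].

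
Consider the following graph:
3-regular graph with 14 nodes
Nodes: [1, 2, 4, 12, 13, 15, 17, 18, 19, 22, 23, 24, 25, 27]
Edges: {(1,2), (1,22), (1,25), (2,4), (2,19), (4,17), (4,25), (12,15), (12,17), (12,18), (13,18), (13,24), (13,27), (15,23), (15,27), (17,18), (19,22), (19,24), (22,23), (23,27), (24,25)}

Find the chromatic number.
Clique number ω(G) = 3 (lower bound: χ ≥ ω).
The clique on [12, 17, 18] has size 3, forcing χ ≥ 3, and the coloring below uses 3 colors, so χ(G) = 3.
A valid 3-coloring: color 1: [2, 13, 15, 17, 22, 25]; color 2: [1, 4, 18, 19, 27]; color 3: [12, 23, 24].

χ(G) = 3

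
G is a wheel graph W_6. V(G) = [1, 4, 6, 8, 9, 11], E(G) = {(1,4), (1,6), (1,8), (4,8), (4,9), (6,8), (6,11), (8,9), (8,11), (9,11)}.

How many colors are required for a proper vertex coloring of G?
Clique number ω(G) = 3 (lower bound: χ ≥ ω).
Odd cycle [1, 4, 9, 11, 6] needs 3 colors (χ ≥ 3).
Vertex 8 is adjacent to every vertex of [1, 4, 6, 9, 11], which already need 3 colors among themselves, so 8 needs a new color (χ ≥ 4).
The coloring below uses 4 colors, so χ(G) = 4.
A valid 4-coloring: color 1: [8]; color 2: [1, 11]; color 3: [4, 6]; color 4: [9].

χ(G) = 4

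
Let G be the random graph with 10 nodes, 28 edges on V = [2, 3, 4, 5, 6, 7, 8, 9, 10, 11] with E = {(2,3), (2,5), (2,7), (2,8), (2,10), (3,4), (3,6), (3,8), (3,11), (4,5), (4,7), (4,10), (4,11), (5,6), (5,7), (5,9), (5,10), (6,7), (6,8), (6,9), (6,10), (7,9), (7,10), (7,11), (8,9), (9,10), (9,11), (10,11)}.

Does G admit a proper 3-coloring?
The clique on vertices [5, 6, 7, 9, 10] has size 5 > 3, so it alone needs 5 colors.

No, G is not 3-colorable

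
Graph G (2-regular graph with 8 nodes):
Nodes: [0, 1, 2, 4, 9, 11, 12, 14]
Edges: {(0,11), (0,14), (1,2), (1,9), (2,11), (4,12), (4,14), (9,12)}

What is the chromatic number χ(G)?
χ(G) = 2

Clique number ω(G) = 2 (lower bound: χ ≥ ω).
The graph is bipartite (no odd cycle), so 2 colors suffice: χ(G) = 2.
A valid 2-coloring: color 1: [0, 2, 4, 9]; color 2: [1, 11, 12, 14].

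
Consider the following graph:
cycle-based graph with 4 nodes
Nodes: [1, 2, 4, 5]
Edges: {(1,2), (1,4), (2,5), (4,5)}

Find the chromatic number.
χ(G) = 2

Clique number ω(G) = 2 (lower bound: χ ≥ ω).
The graph is bipartite (no odd cycle), so 2 colors suffice: χ(G) = 2.
A valid 2-coloring: color 1: [1, 5]; color 2: [2, 4].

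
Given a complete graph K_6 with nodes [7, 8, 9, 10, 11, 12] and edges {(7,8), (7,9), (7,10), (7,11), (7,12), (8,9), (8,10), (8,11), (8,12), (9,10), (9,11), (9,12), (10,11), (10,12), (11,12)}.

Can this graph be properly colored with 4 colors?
The clique on vertices [7, 8, 9, 10, 11, 12] has size 6 > 4, so it alone needs 6 colors.

No, G is not 4-colorable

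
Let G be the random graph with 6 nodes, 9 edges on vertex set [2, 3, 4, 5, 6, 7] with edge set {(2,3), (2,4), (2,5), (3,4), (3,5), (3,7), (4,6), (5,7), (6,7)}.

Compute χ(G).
χ(G) = 3

Clique number ω(G) = 3 (lower bound: χ ≥ ω).
The clique on [2, 3, 4] has size 3, forcing χ ≥ 3, and the coloring below uses 3 colors, so χ(G) = 3.
A valid 3-coloring: color 1: [3, 6]; color 2: [4, 5]; color 3: [2, 7].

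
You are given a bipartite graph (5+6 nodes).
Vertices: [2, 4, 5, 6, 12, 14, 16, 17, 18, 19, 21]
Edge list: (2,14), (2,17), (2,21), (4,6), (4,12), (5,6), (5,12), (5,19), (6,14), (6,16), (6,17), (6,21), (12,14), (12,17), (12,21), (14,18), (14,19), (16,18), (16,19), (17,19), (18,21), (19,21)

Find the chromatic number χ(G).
χ(G) = 2

Clique number ω(G) = 2 (lower bound: χ ≥ ω).
The graph is bipartite (no odd cycle), so 2 colors suffice: χ(G) = 2.
A valid 2-coloring: color 1: [2, 6, 12, 18, 19]; color 2: [4, 5, 14, 16, 17, 21].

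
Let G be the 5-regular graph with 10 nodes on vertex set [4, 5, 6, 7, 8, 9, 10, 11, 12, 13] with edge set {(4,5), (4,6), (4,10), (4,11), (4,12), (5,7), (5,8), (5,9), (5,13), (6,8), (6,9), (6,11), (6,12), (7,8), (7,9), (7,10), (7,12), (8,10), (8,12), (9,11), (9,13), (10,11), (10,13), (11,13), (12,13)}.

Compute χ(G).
χ(G) = 4

Clique number ω(G) = 3 (lower bound: χ ≥ ω).
Odd cycle [13, 10, 4, 6, 9] needs 3 colors (χ ≥ 3).
Vertex 11 is adjacent to every vertex of [4, 6, 9, 10, 13], which already need 3 colors among themselves, so 11 needs a new color (χ ≥ 4).
The coloring below uses 4 colors, so χ(G) = 4.
A valid 4-coloring: color 1: [6, 7, 13]; color 2: [4, 8, 9]; color 3: [5, 11, 12]; color 4: [10].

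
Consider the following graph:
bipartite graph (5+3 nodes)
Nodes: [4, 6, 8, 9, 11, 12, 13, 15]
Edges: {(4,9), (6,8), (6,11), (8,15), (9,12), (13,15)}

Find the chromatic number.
χ(G) = 2

Clique number ω(G) = 2 (lower bound: χ ≥ ω).
The graph is bipartite (no odd cycle), so 2 colors suffice: χ(G) = 2.
A valid 2-coloring: color 1: [8, 9, 11, 13]; color 2: [4, 6, 12, 15].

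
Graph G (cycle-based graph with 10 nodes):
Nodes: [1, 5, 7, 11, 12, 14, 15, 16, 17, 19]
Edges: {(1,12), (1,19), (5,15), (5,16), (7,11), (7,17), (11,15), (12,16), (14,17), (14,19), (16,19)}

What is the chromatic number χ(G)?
Clique number ω(G) = 2 (lower bound: χ ≥ ω).
The graph is bipartite (no odd cycle), so 2 colors suffice: χ(G) = 2.
A valid 2-coloring: color 1: [1, 7, 14, 15, 16]; color 2: [5, 11, 12, 17, 19].

χ(G) = 2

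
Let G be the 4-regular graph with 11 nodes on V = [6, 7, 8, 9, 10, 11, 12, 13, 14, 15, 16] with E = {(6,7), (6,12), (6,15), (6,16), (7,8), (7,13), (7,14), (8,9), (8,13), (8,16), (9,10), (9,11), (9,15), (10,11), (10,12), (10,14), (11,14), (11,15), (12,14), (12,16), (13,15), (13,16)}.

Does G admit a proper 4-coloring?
Yes, G is 4-colorable

A valid 4-coloring: color 1: [9, 12, 13]; color 2: [14, 15, 16]; color 3: [6, 8, 11]; color 4: [7, 10].
(χ(G) = 3 ≤ 4.)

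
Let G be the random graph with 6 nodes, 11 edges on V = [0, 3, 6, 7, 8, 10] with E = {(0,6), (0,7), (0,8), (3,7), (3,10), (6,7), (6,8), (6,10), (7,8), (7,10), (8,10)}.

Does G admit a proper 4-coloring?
Yes, G is 4-colorable

A valid 4-coloring: color 1: [7]; color 2: [3, 6]; color 3: [0, 10]; color 4: [8].
(χ(G) = 4 ≤ 4.)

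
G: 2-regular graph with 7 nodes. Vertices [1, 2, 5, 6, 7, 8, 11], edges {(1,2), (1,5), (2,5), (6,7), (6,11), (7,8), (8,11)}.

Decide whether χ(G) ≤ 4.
A valid 4-coloring: color 1: [2, 6, 8]; color 2: [1, 7, 11]; color 3: [5].
(χ(G) = 3 ≤ 4.)

Yes, G is 4-colorable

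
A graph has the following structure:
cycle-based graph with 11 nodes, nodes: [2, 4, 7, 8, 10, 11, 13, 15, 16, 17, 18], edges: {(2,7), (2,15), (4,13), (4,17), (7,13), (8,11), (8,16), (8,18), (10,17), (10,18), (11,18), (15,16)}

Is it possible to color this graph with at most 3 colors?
Yes, G is 3-colorable

A valid 3-coloring: color 1: [2, 13, 16, 17, 18]; color 2: [4, 7, 8, 10, 15]; color 3: [11].
(χ(G) = 3 ≤ 3.)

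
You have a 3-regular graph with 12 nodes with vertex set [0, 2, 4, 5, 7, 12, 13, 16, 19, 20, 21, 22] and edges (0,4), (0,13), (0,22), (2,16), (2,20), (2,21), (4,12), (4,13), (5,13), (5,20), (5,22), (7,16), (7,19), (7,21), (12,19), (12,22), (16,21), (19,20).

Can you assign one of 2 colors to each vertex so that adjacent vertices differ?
No, G is not 2-colorable

The clique on vertices [0, 4, 13] has size 3 > 2, so it alone needs 3 colors.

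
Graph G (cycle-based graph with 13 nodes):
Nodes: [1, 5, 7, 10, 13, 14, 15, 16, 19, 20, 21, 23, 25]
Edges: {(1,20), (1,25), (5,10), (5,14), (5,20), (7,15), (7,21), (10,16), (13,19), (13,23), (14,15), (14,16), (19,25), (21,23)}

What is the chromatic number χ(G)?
Clique number ω(G) = 2 (lower bound: χ ≥ ω).
Odd cycle [20, 1, 25, 19, 13, 23, 21, 7, 15, 14, 5] needs 3 colors (χ ≥ 3).
The coloring below uses 3 colors, so χ(G) = 3.
A valid 3-coloring: color 1: [1, 5, 7, 16, 19, 23]; color 2: [10, 13, 14, 20, 21, 25]; color 3: [15].

χ(G) = 3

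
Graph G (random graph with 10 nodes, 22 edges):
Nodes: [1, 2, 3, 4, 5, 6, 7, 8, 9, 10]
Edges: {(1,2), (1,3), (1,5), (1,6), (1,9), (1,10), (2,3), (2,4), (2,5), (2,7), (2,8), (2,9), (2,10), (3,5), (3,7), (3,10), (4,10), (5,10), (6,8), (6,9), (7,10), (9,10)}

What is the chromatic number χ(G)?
Clique number ω(G) = 5 (lower bound: χ ≥ ω).
The clique on [1, 2, 3, 5, 10] has size 5, forcing χ ≥ 5, and the coloring below uses 5 colors, so χ(G) = 5.
A valid 5-coloring: color 1: [2, 6]; color 2: [8, 10]; color 3: [1, 4, 7]; color 4: [3, 9]; color 5: [5].

χ(G) = 5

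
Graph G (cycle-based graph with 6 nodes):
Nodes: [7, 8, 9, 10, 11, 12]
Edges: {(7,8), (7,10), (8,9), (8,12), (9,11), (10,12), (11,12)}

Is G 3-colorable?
Yes, G is 3-colorable

A valid 3-coloring: color 1: [8, 10, 11]; color 2: [7, 9, 12].
(χ(G) = 2 ≤ 3.)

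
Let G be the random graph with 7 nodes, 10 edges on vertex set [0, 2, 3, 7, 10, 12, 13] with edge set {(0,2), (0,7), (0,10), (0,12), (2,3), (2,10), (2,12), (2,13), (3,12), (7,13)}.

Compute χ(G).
χ(G) = 3

Clique number ω(G) = 3 (lower bound: χ ≥ ω).
The clique on [0, 2, 10] has size 3, forcing χ ≥ 3, and the coloring below uses 3 colors, so χ(G) = 3.
A valid 3-coloring: color 1: [2, 7]; color 2: [0, 3, 13]; color 3: [10, 12].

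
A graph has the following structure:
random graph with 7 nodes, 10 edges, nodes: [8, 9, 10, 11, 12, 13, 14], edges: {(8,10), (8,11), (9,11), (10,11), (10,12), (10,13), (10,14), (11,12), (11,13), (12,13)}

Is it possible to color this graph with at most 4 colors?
A valid 4-coloring: color 1: [11, 14]; color 2: [9, 10]; color 3: [8, 13]; color 4: [12].
(χ(G) = 4 ≤ 4.)

Yes, G is 4-colorable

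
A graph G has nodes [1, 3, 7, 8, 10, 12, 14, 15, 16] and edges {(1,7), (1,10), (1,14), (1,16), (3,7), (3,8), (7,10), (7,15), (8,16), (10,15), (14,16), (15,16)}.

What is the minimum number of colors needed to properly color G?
χ(G) = 3

Clique number ω(G) = 3 (lower bound: χ ≥ ω).
The clique on [1, 14, 16] has size 3, forcing χ ≥ 3, and the coloring below uses 3 colors, so χ(G) = 3.
A valid 3-coloring: color 1: [7, 12, 16]; color 2: [1, 8, 15]; color 3: [3, 10, 14].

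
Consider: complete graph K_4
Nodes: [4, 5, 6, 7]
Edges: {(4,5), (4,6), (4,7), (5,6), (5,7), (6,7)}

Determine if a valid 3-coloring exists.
No, G is not 3-colorable

The clique on vertices [4, 5, 6, 7] has size 4 > 3, so it alone needs 4 colors.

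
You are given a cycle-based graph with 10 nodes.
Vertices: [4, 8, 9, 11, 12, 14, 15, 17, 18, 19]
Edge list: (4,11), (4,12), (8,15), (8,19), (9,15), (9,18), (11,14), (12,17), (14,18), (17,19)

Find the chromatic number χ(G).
χ(G) = 2

Clique number ω(G) = 2 (lower bound: χ ≥ ω).
The graph is bipartite (no odd cycle), so 2 colors suffice: χ(G) = 2.
A valid 2-coloring: color 1: [4, 8, 9, 14, 17]; color 2: [11, 12, 15, 18, 19].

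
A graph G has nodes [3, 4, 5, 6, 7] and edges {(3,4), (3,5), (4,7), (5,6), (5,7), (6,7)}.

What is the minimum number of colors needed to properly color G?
Clique number ω(G) = 3 (lower bound: χ ≥ ω).
The clique on [5, 6, 7] has size 3, forcing χ ≥ 3, and the coloring below uses 3 colors, so χ(G) = 3.
A valid 3-coloring: color 1: [3, 7]; color 2: [4, 5]; color 3: [6].

χ(G) = 3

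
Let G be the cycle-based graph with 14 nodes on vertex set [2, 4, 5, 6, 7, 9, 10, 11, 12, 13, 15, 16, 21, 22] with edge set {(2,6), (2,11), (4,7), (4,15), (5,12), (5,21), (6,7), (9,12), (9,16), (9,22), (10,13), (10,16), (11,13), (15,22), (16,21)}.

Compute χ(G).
χ(G) = 3

Clique number ω(G) = 2 (lower bound: χ ≥ ω).
Odd cycle [21, 5, 12, 9, 16] needs 3 colors (χ ≥ 3).
The coloring below uses 3 colors, so χ(G) = 3.
A valid 3-coloring: color 1: [2, 5, 7, 13, 16, 22]; color 2: [4, 6, 9, 10, 11, 21]; color 3: [12, 15].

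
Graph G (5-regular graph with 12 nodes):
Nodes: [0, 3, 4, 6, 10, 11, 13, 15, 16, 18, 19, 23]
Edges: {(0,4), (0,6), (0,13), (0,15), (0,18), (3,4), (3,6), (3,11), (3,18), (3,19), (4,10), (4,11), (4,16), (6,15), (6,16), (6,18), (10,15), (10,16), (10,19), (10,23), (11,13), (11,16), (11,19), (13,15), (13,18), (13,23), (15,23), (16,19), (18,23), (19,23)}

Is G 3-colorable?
No, G is not 3-colorable

Suppose a proper 3-coloring c exists. The clique [0, 6, 15] takes 3 distinct colors; by symmetry let c(0) = 1, c(6) = 2, c(15) = 3.
- Vertex 13: neighbors [0, 15] already have colors [1, 3] ⇒ c(13) = 2.
- Vertex 23: neighbors [13, 15] already have colors [2, 3] ⇒ c(23) = 1.
- Vertex 10: neighbors [23, 15] already have colors [1, 3] ⇒ c(10) = 2.
- Vertex 4: neighbors [0, 10] already have colors [1, 2] ⇒ c(4) = 3.
- Vertex 3: neighbors [6, 4] already have colors [2, 3] ⇒ c(3) = 1.
- Vertex 11: neighbors [3, 13, 4] already have colors [1, 2, 3] — all 3 colors blocked. Contradiction.
The forced assignments end in a contradiction, so G has no proper 3-coloring (χ ≥ 4).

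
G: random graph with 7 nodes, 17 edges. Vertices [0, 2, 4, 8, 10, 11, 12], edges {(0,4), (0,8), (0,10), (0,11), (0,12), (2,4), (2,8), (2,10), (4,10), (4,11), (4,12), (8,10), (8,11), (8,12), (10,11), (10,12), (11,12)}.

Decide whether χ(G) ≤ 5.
Yes, G is 5-colorable

A valid 5-coloring: color 1: [10]; color 2: [2, 11]; color 3: [4, 8]; color 4: [0]; color 5: [12].
(χ(G) = 5 ≤ 5.)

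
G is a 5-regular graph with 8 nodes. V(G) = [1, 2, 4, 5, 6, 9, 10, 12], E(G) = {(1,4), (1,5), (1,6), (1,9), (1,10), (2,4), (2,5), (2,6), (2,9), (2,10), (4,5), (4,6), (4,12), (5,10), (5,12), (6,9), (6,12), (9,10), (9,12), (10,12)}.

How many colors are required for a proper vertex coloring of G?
χ(G) = 4

Clique number ω(G) = 3 (lower bound: χ ≥ ω).
Odd cycle [6, 4, 5, 10, 9] needs 3 colors (χ ≥ 3).
Vertex 1 is adjacent to every vertex of [4, 5, 6, 9, 10], which already need 3 colors among themselves, so 1 needs a new color (χ ≥ 4).
The coloring below uses 4 colors, so χ(G) = 4.
A valid 4-coloring: color 1: [4, 10]; color 2: [5, 6]; color 3: [1, 2, 12]; color 4: [9].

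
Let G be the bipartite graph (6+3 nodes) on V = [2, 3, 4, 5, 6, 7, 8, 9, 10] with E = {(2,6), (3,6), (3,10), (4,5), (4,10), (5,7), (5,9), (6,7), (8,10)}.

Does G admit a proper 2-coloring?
A valid 2-coloring: color 1: [5, 6, 10]; color 2: [2, 3, 4, 7, 8, 9].
(χ(G) = 2 ≤ 2.)

Yes, G is 2-colorable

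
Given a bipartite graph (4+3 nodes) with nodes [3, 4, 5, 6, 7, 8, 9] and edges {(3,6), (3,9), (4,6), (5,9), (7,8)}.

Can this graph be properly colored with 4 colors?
A valid 4-coloring: color 1: [3, 4, 5, 7]; color 2: [6, 8, 9].
(χ(G) = 2 ≤ 4.)

Yes, G is 4-colorable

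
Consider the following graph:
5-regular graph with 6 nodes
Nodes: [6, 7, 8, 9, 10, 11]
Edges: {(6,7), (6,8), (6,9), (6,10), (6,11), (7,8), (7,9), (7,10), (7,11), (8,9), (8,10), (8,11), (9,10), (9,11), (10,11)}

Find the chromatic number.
Clique number ω(G) = 6 (lower bound: χ ≥ ω).
The clique on [6, 7, 8, 9, 10, 11] has size 6, forcing χ ≥ 6, and the coloring below uses 6 colors, so χ(G) = 6.
A valid 6-coloring: color 1: [10]; color 2: [11]; color 3: [6]; color 4: [7]; color 5: [8]; color 6: [9].

χ(G) = 6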